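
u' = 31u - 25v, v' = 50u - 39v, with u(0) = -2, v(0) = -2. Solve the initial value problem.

Coefficient matrix A = [[31, -25], [50, -39]].
Characteristic polynomial det(A - λI) = λ^2 + 8λ + 41 = 0.
Eigenvalues λ = -4 ± 5i (complex conjugate pair).
For λ=-4+5i: an eigenvector is (1,1) - i(2,3) = (1 - 2i, 1 - 3i).
A real fundamental pair from Re and Im of e^((-4+5i)t)v: X_1 = e^(-4t)(cos(5t)·(1,1) + sin(5t)·(2,3)), X_2 = e^(-4t)(sin(5t)·(1,1) - cos(5t)·(2,3)).
General solution: C_1X_1 + C_2X_2.
Applying u(0)=-2, v(0)=-2 gives C_1=-2, C_2=0.

u(t) = -4e^(-4t)sin(5t) - 2e^(-4t)cos(5t), v(t) = -6e^(-4t)sin(5t) - 2e^(-4t)cos(5t)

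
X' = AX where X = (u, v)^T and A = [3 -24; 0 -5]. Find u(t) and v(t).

u(t) = -3C_1e^(-5t) - C_2e^(3t), v(t) = -C_1e^(-5t)

Coefficient matrix A = [[3, -24], [0, -5]].
Characteristic polynomial det(A - λI) = λ^2 + 2λ - 15 = 0.
Eigenvalues λ = -5, 3.
For λ=-5: (A-λI) row 1 is [8, -24], so an eigenvector is (-3, -1).
For λ=3: (A-λI) row 1 is [0, -24], so an eigenvector is (-1, 0).
General solution: C_1e^(-5t)(-3,-1) + C_2e^(3t)(-1,0).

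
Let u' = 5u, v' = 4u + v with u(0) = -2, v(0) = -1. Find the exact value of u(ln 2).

-64

A = [[5,0],[4,1]]; eigenvalues λ = 5, 1.
Eigenvectors: (1,1) for λ=5, (0,-1) for λ=1.
From the initial condition, c_1 = -2, c_2 = -1.
u(ln 2) = (-2)(2^5)(1) + (-1)(2^1)(0) = -64.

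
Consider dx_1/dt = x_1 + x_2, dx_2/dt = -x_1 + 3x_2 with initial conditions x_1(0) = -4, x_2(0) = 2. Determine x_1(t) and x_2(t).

x_1(t) = 6te^(2t) - 4e^(2t), x_2(t) = 6te^(2t) + 2e^(2t)

Coefficient matrix A = [[1, 1], [-1, 3]].
Characteristic polynomial det(A - λI) = λ^2 - 4λ + 4 = 0.
Single eigenvalue λ = 2 with algebraic multiplicity 2.
Eigenvector v = (1,1); generalized eigenvector w with (A-λI)w=v is (-2,-1).
General solution: e^(2t)[c_1·v + c_2·(t·v + w)].
Applying x_1(0)=-4, x_2(0)=2 gives c_1=8, c_2=6.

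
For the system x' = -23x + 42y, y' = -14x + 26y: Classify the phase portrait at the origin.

saddle

A = [[-23,42],[-14,26]]; det(A-λI) = λ^2 - 3λ - 10.
λ = -2, 5: opposite signs.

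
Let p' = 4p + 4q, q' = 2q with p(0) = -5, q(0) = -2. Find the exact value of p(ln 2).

-128

A = [[4,4],[0,2]]; eigenvalues λ = 2, 4.
Eigenvectors: (-2,1) for λ=2, (1,0) for λ=4.
From the initial condition, c_1 = -2, c_2 = -9.
p(ln 2) = (-2)(2^2)(-2) + (-9)(2^4)(1) = -128.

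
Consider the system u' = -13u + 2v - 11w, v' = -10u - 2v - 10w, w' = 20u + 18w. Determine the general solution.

u(t) = 8K_1e^(2t) - 3K_2e^(3t) - K_3e^(-2t), v(t) = 5K_1e^(2t) - 2K_2e^(3t), w(t) = -10K_1e^(2t) + 4K_2e^(3t) + K_3e^(-2t)

Coefficient matrix A = [[-13, 2, -11], [-10, -2, -10], [20, 0, 18]].
det(A - λI) = 0 gives eigenvalues λ = 2, 3, -2.
For λ=2: eigenvector (8,5,-10).
For λ=3: eigenvector (-3,-2,4).
For λ=-2: eigenvector (-1,0,1).
General solution: K_1e^(2t)(8,5,-10) + K_2e^(3t)(-3,-2,4) + K_3e^(-2t)(-1,0,1).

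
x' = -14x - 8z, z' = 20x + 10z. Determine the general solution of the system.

Coefficient matrix A = [[-14, -8], [20, 10]].
Characteristic polynomial det(A - λI) = λ^2 + 4λ + 20 = 0.
Eigenvalues λ = -2 ± 4i (complex conjugate pair).
For λ=-2+4i: an eigenvector is (-1,1) - i(1,-2) = (-1 - i, 1 + 2i).
A real fundamental pair from Re and Im of e^((-2+4i)t)v: X_1 = e^(-2t)(cos(4t)·(-1,1) + sin(4t)·(1,-2)), X_2 = e^(-2t)(sin(4t)·(-1,1) - cos(4t)·(1,-2)).
General solution: K_1X_1 + K_2X_2.

x(t) = K_1e^(-2t)sin(4t) - K_1e^(-2t)cos(4t) - K_2e^(-2t)sin(4t) - K_2e^(-2t)cos(4t), z(t) = -2K_1e^(-2t)sin(4t) + K_1e^(-2t)cos(4t) + K_2e^(-2t)sin(4t) + 2K_2e^(-2t)cos(4t)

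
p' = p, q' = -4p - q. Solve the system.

Coefficient matrix A = [[1, 0], [-4, -1]].
Characteristic polynomial det(A - λI) = λ^2 - 1 = 0.
Eigenvalues λ = 1, -1.
For λ=1: (A-λI) row 2 is [-4, -2], so an eigenvector is (1, -2).
For λ=-1: (A-λI) row 1 is [2, 0], so an eigenvector is (0, -1).
General solution: c_1e^(t)(1,-2) + c_2e^(-t)(0,-1).

p(t) = c_1e^(t), q(t) = -2c_1e^(t) - c_2e^(-t)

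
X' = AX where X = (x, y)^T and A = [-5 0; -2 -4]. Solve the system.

Coefficient matrix A = [[-5, 0], [-2, -4]].
Characteristic polynomial det(A - λI) = λ^2 + 9λ + 20 = 0.
Eigenvalues λ = -4, -5.
For λ=-4: (A-λI) row 1 is [-1, 0], so an eigenvector is (0, -1).
For λ=-5: (A-λI) row 2 is [-2, 1], so an eigenvector is (-1, -2).
General solution: c_1e^(-4t)(0,-1) + c_2e^(-5t)(-1,-2).

x(t) = -c_2e^(-5t), y(t) = -c_1e^(-4t) - 2c_2e^(-5t)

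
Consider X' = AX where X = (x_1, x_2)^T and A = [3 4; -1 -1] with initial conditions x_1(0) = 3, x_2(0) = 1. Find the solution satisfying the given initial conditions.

x_1(t) = 10te^(t) + 3e^(t), x_2(t) = -5te^(t) + e^(t)

Coefficient matrix A = [[3, 4], [-1, -1]].
Characteristic polynomial det(A - λI) = λ^2 - 2λ + 1 = 0.
Single eigenvalue λ = 1 with algebraic multiplicity 2.
Eigenvector v = (2,-1); generalized eigenvector w with (A-λI)w=v is (3,-1).
General solution: e^(t)[C_1·v + C_2·(t·v + w)].
Applying x_1(0)=3, x_2(0)=1 gives C_1=-6, C_2=5.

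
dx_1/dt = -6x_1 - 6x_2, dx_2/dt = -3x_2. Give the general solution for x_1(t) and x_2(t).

Coefficient matrix A = [[-6, -6], [0, -3]].
Characteristic polynomial det(A - λI) = λ^2 + 9λ + 18 = 0.
Eigenvalues λ = -6, -3.
For λ=-6: (A-λI) row 1 is [0, -6], so an eigenvector is (-1, 0).
For λ=-3: (A-λI) row 1 is [-3, -6], so an eigenvector is (2, -1).
General solution: c_1e^(-6t)(-1,0) + c_2e^(-3t)(2,-1).

x_1(t) = -c_1e^(-6t) + 2c_2e^(-3t), x_2(t) = -c_2e^(-3t)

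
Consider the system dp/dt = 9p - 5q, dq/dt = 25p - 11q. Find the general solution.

p(t) = -C_1e^(-t)sin(5t) + C_2e^(-t)cos(5t), q(t) = -2C_1e^(-t)sin(5t) + C_1e^(-t)cos(5t) + C_2e^(-t)sin(5t) + 2C_2e^(-t)cos(5t)

Coefficient matrix A = [[9, -5], [25, -11]].
Characteristic polynomial det(A - λI) = λ^2 + 2λ + 26 = 0.
Eigenvalues λ = -1 ± 5i (complex conjugate pair).
For λ=-1+5i: an eigenvector is (0,1) - i(-1,-2) = (0 + i, 1 + 2i).
A real fundamental pair from Re and Im of e^((-1+5i)t)v: X_1 = e^(-t)(cos(5t)·(0,1) + sin(5t)·(-1,-2)), X_2 = e^(-t)(sin(5t)·(0,1) - cos(5t)·(-1,-2)).
General solution: C_1X_1 + C_2X_2.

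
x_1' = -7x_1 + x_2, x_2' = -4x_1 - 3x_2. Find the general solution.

Coefficient matrix A = [[-7, 1], [-4, -3]].
Characteristic polynomial det(A - λI) = λ^2 + 10λ + 25 = 0.
Single eigenvalue λ = -5 with algebraic multiplicity 2.
Eigenvector v = (1,2); generalized eigenvector w with (A-λI)w=v is (-1,-1).
General solution: e^(-5t)[c_1·v + c_2·(t·v + w)].

x_1(t) = c_1e^(-5t) + c_2te^(-5t) - c_2e^(-5t), x_2(t) = 2c_1e^(-5t) + 2c_2te^(-5t) - c_2e^(-5t)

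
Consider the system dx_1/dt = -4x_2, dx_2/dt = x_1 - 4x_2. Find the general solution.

x_1(t) = -2C_1e^(-2t) - 2C_2te^(-2t) + 3C_2e^(-2t), x_2(t) = -C_1e^(-2t) - C_2te^(-2t) + 2C_2e^(-2t)

Coefficient matrix A = [[0, -4], [1, -4]].
Characteristic polynomial det(A - λI) = λ^2 + 4λ + 4 = 0.
Single eigenvalue λ = -2 with algebraic multiplicity 2.
Eigenvector v = (-2,-1); generalized eigenvector w with (A-λI)w=v is (3,2).
General solution: e^(-2t)[C_1·v + C_2·(t·v + w)].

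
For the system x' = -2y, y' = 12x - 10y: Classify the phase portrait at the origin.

A = [[0,-2],[12,-10]]; det(A-λI) = λ^2 + 10λ + 24.
λ = -6, -4: both negative.

stable node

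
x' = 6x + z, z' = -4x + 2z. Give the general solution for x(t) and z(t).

x(t) = -C_1e^(4t) - C_2te^(4t) - C_2e^(4t), z(t) = 2C_1e^(4t) + 2C_2te^(4t) + C_2e^(4t)

Coefficient matrix A = [[6, 1], [-4, 2]].
Characteristic polynomial det(A - λI) = λ^2 - 8λ + 16 = 0.
Single eigenvalue λ = 4 with algebraic multiplicity 2.
Eigenvector v = (-1,2); generalized eigenvector w with (A-λI)w=v is (-1,1).
General solution: e^(4t)[C_1·v + C_2·(t·v + w)].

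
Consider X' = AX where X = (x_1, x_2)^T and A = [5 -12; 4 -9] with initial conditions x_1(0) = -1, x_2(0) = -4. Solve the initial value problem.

x_1(t) = 20e^(-t) - 21e^(-3t), x_2(t) = 10e^(-t) - 14e^(-3t)

Coefficient matrix A = [[5, -12], [4, -9]].
Characteristic polynomial det(A - λI) = λ^2 + 4λ + 3 = 0.
Eigenvalues λ = -1, -3.
For λ=-1: (A-λI) row 1 is [6, -12], so an eigenvector is (-2, -1).
For λ=-3: (A-λI) row 1 is [8, -12], so an eigenvector is (-3, -2).
General solution: C_1e^(-t)(-2,-1) + C_2e^(-3t)(-3,-2).
Applying x_1(0)=-1, x_2(0)=-4 gives C_1=-10, C_2=7.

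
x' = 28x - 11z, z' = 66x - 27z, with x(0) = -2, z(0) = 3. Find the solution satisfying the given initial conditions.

Coefficient matrix A = [[28, -11], [66, -27]].
Characteristic polynomial det(A - λI) = λ^2 - λ - 30 = 0.
Eigenvalues λ = 6, -5.
For λ=6: (A-λI) row 1 is [22, -11], so an eigenvector is (1, 2).
For λ=-5: (A-λI) row 1 is [33, -11], so an eigenvector is (-1, -3).
General solution: C_1e^(6t)(1,2) + C_2e^(-5t)(-1,-3).
Applying x(0)=-2, z(0)=3 gives C_1=-9, C_2=-7.

x(t) = -9e^(6t) + 7e^(-5t), z(t) = -18e^(6t) + 21e^(-5t)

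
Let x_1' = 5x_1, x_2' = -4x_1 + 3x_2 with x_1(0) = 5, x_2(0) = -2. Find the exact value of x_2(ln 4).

A = [[5,0],[-4,3]]; eigenvalues λ = 3, 5.
Eigenvectors: (0,1) for λ=3, (-1,2) for λ=5.
From the initial condition, c_1 = 8, c_2 = -5.
x_2(ln 4) = (8)(4^3)(1) + (-5)(4^5)(2) = -9728.

-9728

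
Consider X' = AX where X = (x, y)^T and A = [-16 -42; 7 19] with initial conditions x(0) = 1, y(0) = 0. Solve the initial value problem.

x(t) = -2e^(5t) + 3e^(-2t), y(t) = e^(5t) - e^(-2t)

Coefficient matrix A = [[-16, -42], [7, 19]].
Characteristic polynomial det(A - λI) = λ^2 - 3λ - 10 = 0.
Eigenvalues λ = -2, 5.
For λ=-2: (A-λI) row 1 is [-14, -42], so an eigenvector is (-3, 1).
For λ=5: (A-λI) row 1 is [-21, -42], so an eigenvector is (-2, 1).
General solution: K_1e^(-2t)(-3,1) + K_2e^(5t)(-2,1).
Applying x(0)=1, y(0)=0 gives K_1=-1, K_2=1.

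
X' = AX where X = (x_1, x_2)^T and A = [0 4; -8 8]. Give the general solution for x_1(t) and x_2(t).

Coefficient matrix A = [[0, 4], [-8, 8]].
Characteristic polynomial det(A - λI) = λ^2 - 8λ + 32 = 0.
Eigenvalues λ = 4 ± 4i (complex conjugate pair).
For λ=4+4i: an eigenvector is (-1,-1) - i(0,1) = (-1, -1 - i).
A real fundamental pair from Re and Im of e^((4+4i)t)v: X_1 = e^(4t)(cos(4t)·(-1,-1) + sin(4t)·(0,1)), X_2 = e^(4t)(sin(4t)·(-1,-1) - cos(4t)·(0,1)).
General solution: K_1X_1 + K_2X_2.

x_1(t) = -K_1e^(4t)cos(4t) - K_2e^(4t)sin(4t), x_2(t) = K_1e^(4t)sin(4t) - K_1e^(4t)cos(4t) - K_2e^(4t)sin(4t) - K_2e^(4t)cos(4t)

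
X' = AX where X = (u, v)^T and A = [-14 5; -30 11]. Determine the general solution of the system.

Coefficient matrix A = [[-14, 5], [-30, 11]].
Characteristic polynomial det(A - λI) = λ^2 + 3λ - 4 = 0.
Eigenvalues λ = 1, -4.
For λ=1: (A-λI) row 1 is [-15, 5], so an eigenvector is (1, 3).
For λ=-4: (A-λI) row 1 is [-10, 5], so an eigenvector is (1, 2).
General solution: c_1e^(t)(1,3) + c_2e^(-4t)(1,2).

u(t) = c_1e^(t) + c_2e^(-4t), v(t) = 3c_1e^(t) + 2c_2e^(-4t)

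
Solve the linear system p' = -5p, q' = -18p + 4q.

p(t) = -C_2e^(-5t), q(t) = -C_1e^(4t) - 2C_2e^(-5t)

Coefficient matrix A = [[-5, 0], [-18, 4]].
Characteristic polynomial det(A - λI) = λ^2 + λ - 20 = 0.
Eigenvalues λ = 4, -5.
For λ=4: (A-λI) row 1 is [-9, 0], so an eigenvector is (0, -1).
For λ=-5: (A-λI) row 2 is [-18, 9], so an eigenvector is (-1, -2).
General solution: C_1e^(4t)(0,-1) + C_2e^(-5t)(-1,-2).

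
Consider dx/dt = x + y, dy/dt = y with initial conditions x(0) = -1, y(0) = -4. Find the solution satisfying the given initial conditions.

x(t) = -4te^(t) - e^(t), y(t) = -4e^(t)

Coefficient matrix A = [[1, 1], [0, 1]].
Characteristic polynomial det(A - λI) = λ^2 - 2λ + 1 = 0.
Single eigenvalue λ = 1 with algebraic multiplicity 2.
Eigenvector v = (1,0); generalized eigenvector w with (A-λI)w=v is (-2,1).
General solution: e^(t)[c_1·v + c_2·(t·v + w)].
Applying x(0)=-1, y(0)=-4 gives c_1=-9, c_2=-4.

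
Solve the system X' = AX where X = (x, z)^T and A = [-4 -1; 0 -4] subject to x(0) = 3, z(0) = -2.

x(t) = 2te^(-4t) + 3e^(-4t), z(t) = -2e^(-4t)

Coefficient matrix A = [[-4, -1], [0, -4]].
Characteristic polynomial det(A - λI) = λ^2 + 8λ + 16 = 0.
Single eigenvalue λ = -4 with algebraic multiplicity 2.
Eigenvector v = (-1,0); generalized eigenvector w with (A-λI)w=v is (-2,1).
General solution: e^(-4t)[C_1·v + C_2·(t·v + w)].
Applying x(0)=3, z(0)=-2 gives C_1=1, C_2=-2.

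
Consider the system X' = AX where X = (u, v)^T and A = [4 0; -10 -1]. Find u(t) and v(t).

u(t) = K_1e^(4t), v(t) = -2K_1e^(4t) + K_2e^(-t)

Coefficient matrix A = [[4, 0], [-10, -1]].
Characteristic polynomial det(A - λI) = λ^2 - 3λ - 4 = 0.
Eigenvalues λ = 4, -1.
For λ=4: (A-λI) row 2 is [-10, -5], so an eigenvector is (1, -2).
For λ=-1: (A-λI) row 1 is [5, 0], so an eigenvector is (0, 1).
General solution: K_1e^(4t)(1,-2) + K_2e^(-t)(0,1).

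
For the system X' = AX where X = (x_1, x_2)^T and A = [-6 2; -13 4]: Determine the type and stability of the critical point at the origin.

A = [[-6,2],[-13,4]]; det(A-λI) = λ^2 + 2λ + 2.
λ = -1 ± i: negative real part.

stable spiral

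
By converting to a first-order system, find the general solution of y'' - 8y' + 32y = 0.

Let x_1 = y, x_2 = y'. Then x_1' = x_2 and x_2' = -32x_1 + 8x_2.
A = [[0,1],[-32,8]]; det(A-λI) = λ^2 - 8λ + 32.
Eigenvalues λ = 4 ± 4i.

y(t) = C_1e^(4t)cos(4t) + C_2e^(4t)sin(4t)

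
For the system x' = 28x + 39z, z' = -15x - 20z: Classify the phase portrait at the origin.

unstable spiral

A = [[28,39],[-15,-20]]; det(A-λI) = λ^2 - 8λ + 25.
λ = 4 ± 3i: positive real part.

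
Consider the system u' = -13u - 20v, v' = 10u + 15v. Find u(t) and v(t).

u(t) = 3K_1e^(t)sin(2t) + K_1e^(t)cos(2t) + K_2e^(t)sin(2t) - 3K_2e^(t)cos(2t), v(t) = -2K_1e^(t)sin(2t) - K_1e^(t)cos(2t) - K_2e^(t)sin(2t) + 2K_2e^(t)cos(2t)

Coefficient matrix A = [[-13, -20], [10, 15]].
Characteristic polynomial det(A - λI) = λ^2 - 2λ + 5 = 0.
Eigenvalues λ = 1 ± 2i (complex conjugate pair).
For λ=1+2i: an eigenvector is (1,-1) - i(3,-2) = (1 - 3i, -1 + 2i).
A real fundamental pair from Re and Im of e^((1+2i)t)v: X_1 = e^(t)(cos(2t)·(1,-1) + sin(2t)·(3,-2)), X_2 = e^(t)(sin(2t)·(1,-1) - cos(2t)·(3,-2)).
General solution: K_1X_1 + K_2X_2.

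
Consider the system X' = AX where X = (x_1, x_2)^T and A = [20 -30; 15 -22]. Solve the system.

Coefficient matrix A = [[20, -30], [15, -22]].
Characteristic polynomial det(A - λI) = λ^2 + 2λ + 10 = 0.
Eigenvalues λ = -1 ± 3i (complex conjugate pair).
For λ=-1+3i: an eigenvector is (3,2) - i(1,1) = (3 - i, 2 - i).
A real fundamental pair from Re and Im of e^((-1+3i)t)v: X_1 = e^(-t)(cos(3t)·(3,2) + sin(3t)·(1,1)), X_2 = e^(-t)(sin(3t)·(3,2) - cos(3t)·(1,1)).
General solution: c_1X_1 + c_2X_2.

x_1(t) = c_1e^(-t)sin(3t) + 3c_1e^(-t)cos(3t) + 3c_2e^(-t)sin(3t) - c_2e^(-t)cos(3t), x_2(t) = c_1e^(-t)sin(3t) + 2c_1e^(-t)cos(3t) + 2c_2e^(-t)sin(3t) - c_2e^(-t)cos(3t)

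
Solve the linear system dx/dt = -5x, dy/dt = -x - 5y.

Coefficient matrix A = [[-5, 0], [-1, -5]].
Characteristic polynomial det(A - λI) = λ^2 + 10λ + 25 = 0.
Single eigenvalue λ = -5 with algebraic multiplicity 2.
Eigenvector v = (0,1); generalized eigenvector w with (A-λI)w=v is (-1,1).
General solution: e^(-5t)[C_1·v + C_2·(t·v + w)].

x(t) = -C_2e^(-5t), y(t) = C_1e^(-5t) + C_2te^(-5t) + C_2e^(-5t)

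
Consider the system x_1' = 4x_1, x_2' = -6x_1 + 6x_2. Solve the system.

Coefficient matrix A = [[4, 0], [-6, 6]].
Characteristic polynomial det(A - λI) = λ^2 - 10λ + 24 = 0.
Eigenvalues λ = 4, 6.
For λ=4: (A-λI) row 2 is [-6, 2], so an eigenvector is (1, 3).
For λ=6: (A-λI) row 1 is [-2, 0], so an eigenvector is (0, -1).
General solution: K_1e^(4t)(1,3) + K_2e^(6t)(0,-1).

x_1(t) = K_1e^(4t), x_2(t) = 3K_1e^(4t) - K_2e^(6t)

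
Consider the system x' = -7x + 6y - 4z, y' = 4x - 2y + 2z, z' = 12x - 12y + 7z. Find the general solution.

Coefficient matrix A = [[-7, 6, -4], [4, -2, 2], [12, -12, 7]].
det(A - λI) = 0 gives eigenvalues λ = 1, -1, -2.
For λ=1: eigenvector (1,0,-2).
For λ=-1: eigenvector (-4,2,9).
For λ=-2: eigenvector (-2,1,4).
General solution: c_1e^(t)(1,0,-2) + c_2e^(-t)(-4,2,9) + c_3e^(-2t)(-2,1,4).

x(t) = c_1e^(t) - 4c_2e^(-t) - 2c_3e^(-2t), y(t) = 2c_2e^(-t) + c_3e^(-2t), z(t) = -2c_1e^(t) + 9c_2e^(-t) + 4c_3e^(-2t)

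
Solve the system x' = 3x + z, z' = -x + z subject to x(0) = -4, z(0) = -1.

Coefficient matrix A = [[3, 1], [-1, 1]].
Characteristic polynomial det(A - λI) = λ^2 - 4λ + 4 = 0.
Single eigenvalue λ = 2 with algebraic multiplicity 2.
Eigenvector v = (-1,1); generalized eigenvector w with (A-λI)w=v is (-2,1).
General solution: e^(2t)[c_1·v + c_2·(t·v + w)].
Applying x(0)=-4, z(0)=-1 gives c_1=-6, c_2=5.

x(t) = -5te^(2t) - 4e^(2t), z(t) = 5te^(2t) - e^(2t)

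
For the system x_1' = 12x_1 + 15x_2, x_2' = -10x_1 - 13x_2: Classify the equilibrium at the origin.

A = [[12,15],[-10,-13]]; det(A-λI) = λ^2 + λ - 6.
λ = 2, -3: opposite signs.

saddle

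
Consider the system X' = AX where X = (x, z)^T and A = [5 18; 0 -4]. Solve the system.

x(t) = C_1e^(5t) + 2C_2e^(-4t), z(t) = -C_2e^(-4t)

Coefficient matrix A = [[5, 18], [0, -4]].
Characteristic polynomial det(A - λI) = λ^2 - λ - 20 = 0.
Eigenvalues λ = 5, -4.
For λ=5: (A-λI) row 1 is [0, 18], so an eigenvector is (1, 0).
For λ=-4: (A-λI) row 1 is [9, 18], so an eigenvector is (2, -1).
General solution: C_1e^(5t)(1,0) + C_2e^(-4t)(2,-1).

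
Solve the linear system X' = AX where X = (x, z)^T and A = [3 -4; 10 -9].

Coefficient matrix A = [[3, -4], [10, -9]].
Characteristic polynomial det(A - λI) = λ^2 + 6λ + 13 = 0.
Eigenvalues λ = -3 ± 2i (complex conjugate pair).
For λ=-3+2i: an eigenvector is (1,1) - i(1,2) = (1 - i, 1 - 2i).
A real fundamental pair from Re and Im of e^((-3+2i)t)v: X_1 = e^(-3t)(cos(2t)·(1,1) + sin(2t)·(1,2)), X_2 = e^(-3t)(sin(2t)·(1,1) - cos(2t)·(1,2)).
General solution: C_1X_1 + C_2X_2.

x(t) = C_1e^(-3t)sin(2t) + C_1e^(-3t)cos(2t) + C_2e^(-3t)sin(2t) - C_2e^(-3t)cos(2t), z(t) = 2C_1e^(-3t)sin(2t) + C_1e^(-3t)cos(2t) + C_2e^(-3t)sin(2t) - 2C_2e^(-3t)cos(2t)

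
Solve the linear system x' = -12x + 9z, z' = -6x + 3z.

x(t) = C_1e^(-3t) + 3C_2e^(-6t), z(t) = C_1e^(-3t) + 2C_2e^(-6t)

Coefficient matrix A = [[-12, 9], [-6, 3]].
Characteristic polynomial det(A - λI) = λ^2 + 9λ + 18 = 0.
Eigenvalues λ = -3, -6.
For λ=-3: (A-λI) row 1 is [-9, 9], so an eigenvector is (1, 1).
For λ=-6: (A-λI) row 1 is [-6, 9], so an eigenvector is (3, 2).
General solution: C_1e^(-3t)(1,1) + C_2e^(-6t)(3,2).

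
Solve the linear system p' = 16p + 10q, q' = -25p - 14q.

p(t) = -c_1e^(t)sin(5t) + c_1e^(t)cos(5t) + c_2e^(t)sin(5t) + c_2e^(t)cos(5t), q(t) = c_1e^(t)sin(5t) - 2c_1e^(t)cos(5t) - 2c_2e^(t)sin(5t) - c_2e^(t)cos(5t)

Coefficient matrix A = [[16, 10], [-25, -14]].
Characteristic polynomial det(A - λI) = λ^2 - 2λ + 26 = 0.
Eigenvalues λ = 1 ± 5i (complex conjugate pair).
For λ=1+5i: an eigenvector is (1,-2) - i(-1,1) = (1 + i, -2 - i).
A real fundamental pair from Re and Im of e^((1+5i)t)v: X_1 = e^(t)(cos(5t)·(1,-2) + sin(5t)·(-1,1)), X_2 = e^(t)(sin(5t)·(1,-2) - cos(5t)·(-1,1)).
General solution: c_1X_1 + c_2X_2.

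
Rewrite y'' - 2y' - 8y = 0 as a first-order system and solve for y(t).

y(t) = K_1e^(-2t) + K_2e^(4t)

Let x_1 = y, x_2 = y'. Then x_1' = x_2 and x_2' = 8x_1 + 2x_2.
A = [[0,1],[8,2]]; det(A-λI) = λ^2 - 2λ - 8.
Eigenvalues λ = -2, 4 with eigenvectors (1,-2), (1,4).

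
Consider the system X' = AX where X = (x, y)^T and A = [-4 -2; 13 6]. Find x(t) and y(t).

Coefficient matrix A = [[-4, -2], [13, 6]].
Characteristic polynomial det(A - λI) = λ^2 - 2λ + 2 = 0.
Eigenvalues λ = 1 ± i (complex conjugate pair).
For λ=1+i: an eigenvector is (1,-2) - i(-1,3) = (1 + i, -2 - 3i).
A real fundamental pair from Re and Im of e^((1+i)t)v: X_1 = e^(t)(cos(t)·(1,-2) + sin(t)·(-1,3)), X_2 = e^(t)(sin(t)·(1,-2) - cos(t)·(-1,3)).
General solution: c_1X_1 + c_2X_2.

x(t) = -c_1e^(t)sin(t) + c_1e^(t)cos(t) + c_2e^(t)sin(t) + c_2e^(t)cos(t), y(t) = 3c_1e^(t)sin(t) - 2c_1e^(t)cos(t) - 2c_2e^(t)sin(t) - 3c_2e^(t)cos(t)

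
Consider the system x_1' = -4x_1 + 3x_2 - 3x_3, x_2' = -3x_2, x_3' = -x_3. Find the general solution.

x_1(t) = 3C_1e^(-3t) + C_2e^(-4t) - C_3e^(-t), x_2(t) = C_1e^(-3t), x_3(t) = C_3e^(-t)

Coefficient matrix A = [[-4, 3, -3], [0, -3, 0], [0, 0, -1]].
det(A - λI) = 0 gives eigenvalues λ = -3, -4, -1.
For λ=-3: eigenvector (3,1,0).
For λ=-4: eigenvector (1,0,0).
For λ=-1: eigenvector (-1,0,1).
General solution: C_1e^(-3t)(3,1,0) + C_2e^(-4t)(1,0,0) + C_3e^(-t)(-1,0,1).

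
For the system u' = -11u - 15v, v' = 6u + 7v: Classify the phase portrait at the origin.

stable spiral

A = [[-11,-15],[6,7]]; det(A-λI) = λ^2 + 4λ + 13.
λ = -2 ± 3i: negative real part.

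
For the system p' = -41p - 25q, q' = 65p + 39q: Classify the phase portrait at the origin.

stable spiral

A = [[-41,-25],[65,39]]; det(A-λI) = λ^2 + 2λ + 26.
λ = -1 ± 5i: negative real part.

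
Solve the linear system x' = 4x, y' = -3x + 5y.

x(t) = c_1e^(4t), y(t) = 3c_1e^(4t) - c_2e^(5t)

Coefficient matrix A = [[4, 0], [-3, 5]].
Characteristic polynomial det(A - λI) = λ^2 - 9λ + 20 = 0.
Eigenvalues λ = 4, 5.
For λ=4: (A-λI) row 2 is [-3, 1], so an eigenvector is (1, 3).
For λ=5: (A-λI) row 1 is [-1, 0], so an eigenvector is (0, -1).
General solution: c_1e^(4t)(1,3) + c_2e^(5t)(0,-1).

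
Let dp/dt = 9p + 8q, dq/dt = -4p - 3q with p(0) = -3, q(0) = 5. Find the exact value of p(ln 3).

951

A = [[9,8],[-4,-3]]; eigenvalues λ = 1, 5.
Eigenvectors: (-1,1) for λ=1, (-2,1) for λ=5.
From the initial condition, c_1 = 7, c_2 = -2.
p(ln 3) = (7)(3^1)(-1) + (-2)(3^5)(-2) = 951.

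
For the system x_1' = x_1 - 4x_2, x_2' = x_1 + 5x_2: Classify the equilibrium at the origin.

unstable improper node

A = [[1,-4],[1,5]]; det(A-λI) = λ^2 - 6λ + 9.
repeated λ = 3 with a single eigenvector.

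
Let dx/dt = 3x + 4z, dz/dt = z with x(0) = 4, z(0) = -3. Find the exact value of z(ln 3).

A = [[3,4],[0,1]]; eigenvalues λ = 1, 3.
Eigenvectors: (-2,1) for λ=1, (1,0) for λ=3.
From the initial condition, c_1 = -3, c_2 = -2.
z(ln 3) = (-3)(3^1)(1) + (-2)(3^3)(0) = -9.

-9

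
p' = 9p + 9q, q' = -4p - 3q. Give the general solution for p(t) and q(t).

Coefficient matrix A = [[9, 9], [-4, -3]].
Characteristic polynomial det(A - λI) = λ^2 - 6λ + 9 = 0.
Single eigenvalue λ = 3 with algebraic multiplicity 2.
Eigenvector v = (-3,2); generalized eigenvector w with (A-λI)w=v is (-2,1).
General solution: e^(3t)[K_1·v + K_2·(t·v + w)].

p(t) = -3K_1e^(3t) - 3K_2te^(3t) - 2K_2e^(3t), q(t) = 2K_1e^(3t) + 2K_2te^(3t) + K_2e^(3t)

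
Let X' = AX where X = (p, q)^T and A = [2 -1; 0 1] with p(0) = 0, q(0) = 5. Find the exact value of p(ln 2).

A = [[2,-1],[0,1]]; eigenvalues λ = 2, 1.
Eigenvectors: (-1,0) for λ=2, (1,1) for λ=1.
From the initial condition, c_1 = 5, c_2 = 5.
p(ln 2) = (5)(2^2)(-1) + (5)(2^1)(1) = -10.

-10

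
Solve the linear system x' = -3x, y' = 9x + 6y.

x(t) = -K_1e^(-3t), y(t) = K_1e^(-3t) - K_2e^(6t)

Coefficient matrix A = [[-3, 0], [9, 6]].
Characteristic polynomial det(A - λI) = λ^2 - 3λ - 18 = 0.
Eigenvalues λ = -3, 6.
For λ=-3: (A-λI) row 2 is [9, 9], so an eigenvector is (-1, 1).
For λ=6: (A-λI) row 1 is [-9, 0], so an eigenvector is (0, -1).
General solution: K_1e^(-3t)(-1,1) + K_2e^(6t)(0,-1).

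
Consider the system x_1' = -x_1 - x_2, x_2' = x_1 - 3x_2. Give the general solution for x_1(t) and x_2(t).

x_1(t) = C_1e^(-2t) + C_2te^(-2t) - 2C_2e^(-2t), x_2(t) = C_1e^(-2t) + C_2te^(-2t) - 3C_2e^(-2t)

Coefficient matrix A = [[-1, -1], [1, -3]].
Characteristic polynomial det(A - λI) = λ^2 + 4λ + 4 = 0.
Single eigenvalue λ = -2 with algebraic multiplicity 2.
Eigenvector v = (1,1); generalized eigenvector w with (A-λI)w=v is (-2,-3).
General solution: e^(-2t)[C_1·v + C_2·(t·v + w)].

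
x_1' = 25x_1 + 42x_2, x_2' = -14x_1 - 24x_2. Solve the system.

x_1(t) = -3C_1e^(-3t) - 2C_2e^(4t), x_2(t) = 2C_1e^(-3t) + C_2e^(4t)

Coefficient matrix A = [[25, 42], [-14, -24]].
Characteristic polynomial det(A - λI) = λ^2 - λ - 12 = 0.
Eigenvalues λ = -3, 4.
For λ=-3: (A-λI) row 1 is [28, 42], so an eigenvector is (-3, 2).
For λ=4: (A-λI) row 1 is [21, 42], so an eigenvector is (-2, 1).
General solution: C_1e^(-3t)(-3,2) + C_2e^(4t)(-2,1).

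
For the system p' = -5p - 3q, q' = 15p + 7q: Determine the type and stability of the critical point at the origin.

unstable spiral

A = [[-5,-3],[15,7]]; det(A-λI) = λ^2 - 2λ + 10.
λ = 1 ± 3i: positive real part.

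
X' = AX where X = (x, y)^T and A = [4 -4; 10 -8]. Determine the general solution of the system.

Coefficient matrix A = [[4, -4], [10, -8]].
Characteristic polynomial det(A - λI) = λ^2 + 4λ + 8 = 0.
Eigenvalues λ = -2 ± 2i (complex conjugate pair).
For λ=-2+2i: an eigenvector is (-1,-1) - i(-1,-2) = (-1 + i, -1 + 2i).
A real fundamental pair from Re and Im of e^((-2+2i)t)v: X_1 = e^(-2t)(cos(2t)·(-1,-1) + sin(2t)·(-1,-2)), X_2 = e^(-2t)(sin(2t)·(-1,-1) - cos(2t)·(-1,-2)).
General solution: C_1X_1 + C_2X_2.

x(t) = -C_1e^(-2t)sin(2t) - C_1e^(-2t)cos(2t) - C_2e^(-2t)sin(2t) + C_2e^(-2t)cos(2t), y(t) = -2C_1e^(-2t)sin(2t) - C_1e^(-2t)cos(2t) - C_2e^(-2t)sin(2t) + 2C_2e^(-2t)cos(2t)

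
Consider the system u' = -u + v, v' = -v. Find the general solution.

u(t) = c_1e^(-t) + c_2te^(-t) - c_2e^(-t), v(t) = c_2e^(-t)

Coefficient matrix A = [[-1, 1], [0, -1]].
Characteristic polynomial det(A - λI) = λ^2 + 2λ + 1 = 0.
Single eigenvalue λ = -1 with algebraic multiplicity 2.
Eigenvector v = (1,0); generalized eigenvector w with (A-λI)w=v is (-1,1).
General solution: e^(-t)[c_1·v + c_2·(t·v + w)].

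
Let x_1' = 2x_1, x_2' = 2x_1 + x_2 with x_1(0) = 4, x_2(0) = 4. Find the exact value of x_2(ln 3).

A = [[2,0],[2,1]]; eigenvalues λ = 2, 1.
Eigenvectors: (1,2) for λ=2, (0,1) for λ=1.
From the initial condition, c_1 = 4, c_2 = -4.
x_2(ln 3) = (4)(3^2)(2) + (-4)(3^1)(1) = 60.

60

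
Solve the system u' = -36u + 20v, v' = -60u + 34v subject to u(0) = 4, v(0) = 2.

u(t) = -8e^(4t) + 12e^(-6t), v(t) = -16e^(4t) + 18e^(-6t)

Coefficient matrix A = [[-36, 20], [-60, 34]].
Characteristic polynomial det(A - λI) = λ^2 + 2λ - 24 = 0.
Eigenvalues λ = -6, 4.
For λ=-6: (A-λI) row 1 is [-30, 20], so an eigenvector is (-2, -3).
For λ=4: (A-λI) row 1 is [-40, 20], so an eigenvector is (-1, -2).
General solution: K_1e^(-6t)(-2,-3) + K_2e^(4t)(-1,-2).
Applying u(0)=4, v(0)=2 gives K_1=-6, K_2=8.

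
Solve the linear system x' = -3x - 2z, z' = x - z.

x(t) = C_1e^(-2t)sin(t) + C_1e^(-2t)cos(t) + C_2e^(-2t)sin(t) - C_2e^(-2t)cos(t), z(t) = -C_1e^(-2t)cos(t) - C_2e^(-2t)sin(t)

Coefficient matrix A = [[-3, -2], [1, -1]].
Characteristic polynomial det(A - λI) = λ^2 + 4λ + 5 = 0.
Eigenvalues λ = -2 ± i (complex conjugate pair).
For λ=-2+i: an eigenvector is (1,-1) - i(1,0) = (1 - i, -1).
A real fundamental pair from Re and Im of e^((-2+i)t)v: X_1 = e^(-2t)(cos(t)·(1,-1) + sin(t)·(1,0)), X_2 = e^(-2t)(sin(t)·(1,-1) - cos(t)·(1,0)).
General solution: C_1X_1 + C_2X_2.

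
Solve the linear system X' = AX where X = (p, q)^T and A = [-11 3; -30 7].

p(t) = C_1e^(-2t)cos(3t) + C_2e^(-2t)sin(3t), q(t) = -C_1e^(-2t)sin(3t) + 3C_1e^(-2t)cos(3t) + 3C_2e^(-2t)sin(3t) + C_2e^(-2t)cos(3t)

Coefficient matrix A = [[-11, 3], [-30, 7]].
Characteristic polynomial det(A - λI) = λ^2 + 4λ + 13 = 0.
Eigenvalues λ = -2 ± 3i (complex conjugate pair).
For λ=-2+3i: an eigenvector is (1,3) - i(0,-1) = (1, 3 + i).
A real fundamental pair from Re and Im of e^((-2+3i)t)v: X_1 = e^(-2t)(cos(3t)·(1,3) + sin(3t)·(0,-1)), X_2 = e^(-2t)(sin(3t)·(1,3) - cos(3t)·(0,-1)).
General solution: C_1X_1 + C_2X_2.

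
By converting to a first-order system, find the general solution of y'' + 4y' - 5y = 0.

y(t) = c_1e^(-5t) + c_2e^(t)

Let x_1 = y, x_2 = y'. Then x_1' = x_2 and x_2' = 5x_1 - 4x_2.
A = [[0,1],[5,-4]]; det(A-λI) = λ^2 + 4λ - 5.
Eigenvalues λ = -5, 1 with eigenvectors (1,-5), (1,1).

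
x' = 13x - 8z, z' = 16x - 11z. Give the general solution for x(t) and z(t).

Coefficient matrix A = [[13, -8], [16, -11]].
Characteristic polynomial det(A - λI) = λ^2 - 2λ - 15 = 0.
Eigenvalues λ = 5, -3.
For λ=5: (A-λI) row 1 is [8, -8], so an eigenvector is (-1, -1).
For λ=-3: (A-λI) row 1 is [16, -8], so an eigenvector is (-1, -2).
General solution: c_1e^(5t)(-1,-1) + c_2e^(-3t)(-1,-2).

x(t) = -c_1e^(5t) - c_2e^(-3t), z(t) = -c_1e^(5t) - 2c_2e^(-3t)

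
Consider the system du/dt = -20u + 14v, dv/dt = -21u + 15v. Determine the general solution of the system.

u(t) = 2K_1e^(t) + K_2e^(-6t), v(t) = 3K_1e^(t) + K_2e^(-6t)

Coefficient matrix A = [[-20, 14], [-21, 15]].
Characteristic polynomial det(A - λI) = λ^2 + 5λ - 6 = 0.
Eigenvalues λ = 1, -6.
For λ=1: (A-λI) row 1 is [-21, 14], so an eigenvector is (2, 3).
For λ=-6: (A-λI) row 1 is [-14, 14], so an eigenvector is (1, 1).
General solution: K_1e^(t)(2,3) + K_2e^(-6t)(1,1).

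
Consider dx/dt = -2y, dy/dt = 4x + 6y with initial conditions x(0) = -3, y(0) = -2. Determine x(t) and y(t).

Coefficient matrix A = [[0, -2], [4, 6]].
Characteristic polynomial det(A - λI) = λ^2 - 6λ + 8 = 0.
Eigenvalues λ = 4, 2.
For λ=4: (A-λI) row 1 is [-4, -2], so an eigenvector is (1, -2).
For λ=2: (A-λI) row 1 is [-2, -2], so an eigenvector is (-1, 1).
General solution: c_1e^(4t)(1,-2) + c_2e^(2t)(-1,1).
Applying x(0)=-3, y(0)=-2 gives c_1=5, c_2=8.

x(t) = 5e^(4t) - 8e^(2t), y(t) = -10e^(4t) + 8e^(2t)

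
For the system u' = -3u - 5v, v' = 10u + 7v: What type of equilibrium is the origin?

unstable spiral

A = [[-3,-5],[10,7]]; det(A-λI) = λ^2 - 4λ + 29.
λ = 2 ± 5i: positive real part.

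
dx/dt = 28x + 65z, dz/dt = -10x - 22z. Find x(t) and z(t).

Coefficient matrix A = [[28, 65], [-10, -22]].
Characteristic polynomial det(A - λI) = λ^2 - 6λ + 34 = 0.
Eigenvalues λ = 3 ± 5i (complex conjugate pair).
For λ=3+5i: an eigenvector is (-3,1) - i(-2,1) = (-3 + 2i, 1 - i).
A real fundamental pair from Re and Im of e^((3+5i)t)v: X_1 = e^(3t)(cos(5t)·(-3,1) + sin(5t)·(-2,1)), X_2 = e^(3t)(sin(5t)·(-3,1) - cos(5t)·(-2,1)).
General solution: K_1X_1 + K_2X_2.

x(t) = -2K_1e^(3t)sin(5t) - 3K_1e^(3t)cos(5t) - 3K_2e^(3t)sin(5t) + 2K_2e^(3t)cos(5t), z(t) = K_1e^(3t)sin(5t) + K_1e^(3t)cos(5t) + K_2e^(3t)sin(5t) - K_2e^(3t)cos(5t)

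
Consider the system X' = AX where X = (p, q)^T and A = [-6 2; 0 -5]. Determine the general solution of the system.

p(t) = -c_1e^(-6t) - 2c_2e^(-5t), q(t) = -c_2e^(-5t)

Coefficient matrix A = [[-6, 2], [0, -5]].
Characteristic polynomial det(A - λI) = λ^2 + 11λ + 30 = 0.
Eigenvalues λ = -6, -5.
For λ=-6: (A-λI) row 1 is [0, 2], so an eigenvector is (-1, 0).
For λ=-5: (A-λI) row 1 is [-1, 2], so an eigenvector is (-2, -1).
General solution: c_1e^(-6t)(-1,0) + c_2e^(-5t)(-2,-1).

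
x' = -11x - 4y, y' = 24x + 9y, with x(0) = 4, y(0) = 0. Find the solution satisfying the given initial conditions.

x(t) = -8e^(t) + 12e^(-3t), y(t) = 24e^(t) - 24e^(-3t)

Coefficient matrix A = [[-11, -4], [24, 9]].
Characteristic polynomial det(A - λI) = λ^2 + 2λ - 3 = 0.
Eigenvalues λ = 1, -3.
For λ=1: (A-λI) row 1 is [-12, -4], so an eigenvector is (-1, 3).
For λ=-3: (A-λI) row 1 is [-8, -4], so an eigenvector is (-1, 2).
General solution: c_1e^(t)(-1,3) + c_2e^(-3t)(-1,2).
Applying x(0)=4, y(0)=0 gives c_1=8, c_2=-12.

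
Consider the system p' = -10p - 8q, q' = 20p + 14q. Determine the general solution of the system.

p(t) = K_1e^(2t)sin(4t) + K_1e^(2t)cos(4t) + K_2e^(2t)sin(4t) - K_2e^(2t)cos(4t), q(t) = -K_1e^(2t)sin(4t) - 2K_1e^(2t)cos(4t) - 2K_2e^(2t)sin(4t) + K_2e^(2t)cos(4t)

Coefficient matrix A = [[-10, -8], [20, 14]].
Characteristic polynomial det(A - λI) = λ^2 - 4λ + 20 = 0.
Eigenvalues λ = 2 ± 4i (complex conjugate pair).
For λ=2+4i: an eigenvector is (1,-2) - i(1,-1) = (1 - i, -2 + i).
A real fundamental pair from Re and Im of e^((2+4i)t)v: X_1 = e^(2t)(cos(4t)·(1,-2) + sin(4t)·(1,-1)), X_2 = e^(2t)(sin(4t)·(1,-2) - cos(4t)·(1,-1)).
General solution: K_1X_1 + K_2X_2.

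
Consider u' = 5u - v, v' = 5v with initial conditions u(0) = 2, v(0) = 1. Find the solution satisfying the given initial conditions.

u(t) = -te^(5t) + 2e^(5t), v(t) = e^(5t)

Coefficient matrix A = [[5, -1], [0, 5]].
Characteristic polynomial det(A - λI) = λ^2 - 10λ + 25 = 0.
Single eigenvalue λ = 5 with algebraic multiplicity 2.
Eigenvector v = (1,0); generalized eigenvector w with (A-λI)w=v is (1,-1).
General solution: e^(5t)[C_1·v + C_2·(t·v + w)].
Applying u(0)=2, v(0)=1 gives C_1=3, C_2=-1.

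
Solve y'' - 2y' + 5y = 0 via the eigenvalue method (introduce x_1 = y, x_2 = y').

y(t) = C_1e^(t)cos(2t) + C_2e^(t)sin(2t)

Let x_1 = y, x_2 = y'. Then x_1' = x_2 and x_2' = -5x_1 + 2x_2.
A = [[0,1],[-5,2]]; det(A-λI) = λ^2 - 2λ + 5.
Eigenvalues λ = 1 ± 2i.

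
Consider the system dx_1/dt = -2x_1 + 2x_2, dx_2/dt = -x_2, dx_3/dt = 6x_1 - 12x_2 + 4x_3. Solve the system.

x_1(t) = c_1e^(-2t) + 2c_3e^(-t), x_2(t) = c_3e^(-t), x_3(t) = -c_1e^(-2t) + c_2e^(4t)

Coefficient matrix A = [[-2, 2, 0], [0, -1, 0], [6, -12, 4]].
det(A - λI) = 0 gives eigenvalues λ = -2, 4, -1.
For λ=-2: eigenvector (1,0,-1).
For λ=4: eigenvector (0,0,1).
For λ=-1: eigenvector (2,1,0).
General solution: c_1e^(-2t)(1,0,-1) + c_2e^(4t)(0,0,1) + c_3e^(-t)(2,1,0).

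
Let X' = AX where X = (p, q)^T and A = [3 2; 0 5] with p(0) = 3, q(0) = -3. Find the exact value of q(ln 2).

-96

A = [[3,2],[0,5]]; eigenvalues λ = 5, 3.
Eigenvectors: (-1,-1) for λ=5, (1,0) for λ=3.
From the initial condition, c_1 = 3, c_2 = 6.
q(ln 2) = (3)(2^5)(-1) + (6)(2^3)(0) = -96.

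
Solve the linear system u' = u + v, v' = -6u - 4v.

u(t) = c_1e^(-2t) - c_2e^(-t), v(t) = -3c_1e^(-2t) + 2c_2e^(-t)

Coefficient matrix A = [[1, 1], [-6, -4]].
Characteristic polynomial det(A - λI) = λ^2 + 3λ + 2 = 0.
Eigenvalues λ = -2, -1.
For λ=-2: (A-λI) row 1 is [3, 1], so an eigenvector is (1, -3).
For λ=-1: (A-λI) row 1 is [2, 1], so an eigenvector is (-1, 2).
General solution: c_1e^(-2t)(1,-3) + c_2e^(-t)(-1,2).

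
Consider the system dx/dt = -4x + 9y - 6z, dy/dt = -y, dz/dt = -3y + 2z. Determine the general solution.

x(t) = c_1e^(-4t) + c_2e^(-t) - c_3e^(2t), y(t) = c_2e^(-t), z(t) = c_2e^(-t) + c_3e^(2t)

Coefficient matrix A = [[-4, 9, -6], [0, -1, 0], [0, -3, 2]].
det(A - λI) = 0 gives eigenvalues λ = -4, -1, 2.
For λ=-4: eigenvector (1,0,0).
For λ=-1: eigenvector (1,1,1).
For λ=2: eigenvector (-1,0,1).
General solution: c_1e^(-4t)(1,0,0) + c_2e^(-t)(1,1,1) + c_3e^(2t)(-1,0,1).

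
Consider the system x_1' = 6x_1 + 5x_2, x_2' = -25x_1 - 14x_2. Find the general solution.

x_1(t) = K_1e^(-4t)sin(5t) - K_2e^(-4t)cos(5t), x_2(t) = -2K_1e^(-4t)sin(5t) + K_1e^(-4t)cos(5t) + K_2e^(-4t)sin(5t) + 2K_2e^(-4t)cos(5t)

Coefficient matrix A = [[6, 5], [-25, -14]].
Characteristic polynomial det(A - λI) = λ^2 + 8λ + 41 = 0.
Eigenvalues λ = -4 ± 5i (complex conjugate pair).
For λ=-4+5i: an eigenvector is (0,1) - i(1,-2) = (0 - i, 1 + 2i).
A real fundamental pair from Re and Im of e^((-4+5i)t)v: X_1 = e^(-4t)(cos(5t)·(0,1) + sin(5t)·(1,-2)), X_2 = e^(-4t)(sin(5t)·(0,1) - cos(5t)·(1,-2)).
General solution: K_1X_1 + K_2X_2.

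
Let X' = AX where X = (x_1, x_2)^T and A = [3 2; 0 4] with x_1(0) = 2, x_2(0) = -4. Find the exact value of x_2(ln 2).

-64

A = [[3,2],[0,4]]; eigenvalues λ = 4, 3.
Eigenvectors: (-2,-1) for λ=4, (-1,0) for λ=3.
From the initial condition, c_1 = 4, c_2 = -10.
x_2(ln 2) = (4)(2^4)(-1) + (-10)(2^3)(0) = -64.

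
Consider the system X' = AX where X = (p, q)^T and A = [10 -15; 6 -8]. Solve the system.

p(t) = -2c_1e^(t)sin(3t) + c_1e^(t)cos(3t) + c_2e^(t)sin(3t) + 2c_2e^(t)cos(3t), q(t) = -c_1e^(t)sin(3t) + c_1e^(t)cos(3t) + c_2e^(t)sin(3t) + c_2e^(t)cos(3t)

Coefficient matrix A = [[10, -15], [6, -8]].
Characteristic polynomial det(A - λI) = λ^2 - 2λ + 10 = 0.
Eigenvalues λ = 1 ± 3i (complex conjugate pair).
For λ=1+3i: an eigenvector is (1,1) - i(-2,-1) = (1 + 2i, 1 + i).
A real fundamental pair from Re and Im of e^((1+3i)t)v: X_1 = e^(t)(cos(3t)·(1,1) + sin(3t)·(-2,-1)), X_2 = e^(t)(sin(3t)·(1,1) - cos(3t)·(-2,-1)).
General solution: c_1X_1 + c_2X_2.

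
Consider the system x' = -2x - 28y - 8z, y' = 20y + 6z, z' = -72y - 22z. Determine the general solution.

x(t) = 2c_1e^(-4t) - c_2e^(2t) + c_3e^(-2t), y(t) = -c_1e^(-4t) + c_2e^(2t), z(t) = 4c_1e^(-4t) - 3c_2e^(2t)

Coefficient matrix A = [[-2, -28, -8], [0, 20, 6], [0, -72, -22]].
det(A - λI) = 0 gives eigenvalues λ = -4, 2, -2.
For λ=-4: eigenvector (2,-1,4).
For λ=2: eigenvector (-1,1,-3).
For λ=-2: eigenvector (1,0,0).
General solution: c_1e^(-4t)(2,-1,4) + c_2e^(2t)(-1,1,-3) + c_3e^(-2t)(1,0,0).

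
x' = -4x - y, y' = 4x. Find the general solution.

Coefficient matrix A = [[-4, -1], [4, 0]].
Characteristic polynomial det(A - λI) = λ^2 + 4λ + 4 = 0.
Single eigenvalue λ = -2 with algebraic multiplicity 2.
Eigenvector v = (1,-2); generalized eigenvector w with (A-λI)w=v is (1,-3).
General solution: e^(-2t)[c_1·v + c_2·(t·v + w)].

x(t) = c_1e^(-2t) + c_2te^(-2t) + c_2e^(-2t), y(t) = -2c_1e^(-2t) - 2c_2te^(-2t) - 3c_2e^(-2t)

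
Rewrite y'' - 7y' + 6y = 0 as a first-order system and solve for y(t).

y(t) = K_1e^(6t) + K_2e^(t)

Let x_1 = y, x_2 = y'. Then x_1' = x_2 and x_2' = -6x_1 + 7x_2.
A = [[0,1],[-6,7]]; det(A-λI) = λ^2 - 7λ + 6.
Eigenvalues λ = 6, 1 with eigenvectors (1,6), (1,1).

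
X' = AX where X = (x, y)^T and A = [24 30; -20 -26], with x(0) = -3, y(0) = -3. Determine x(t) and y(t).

Coefficient matrix A = [[24, 30], [-20, -26]].
Characteristic polynomial det(A - λI) = λ^2 + 2λ - 24 = 0.
Eigenvalues λ = 4, -6.
For λ=4: (A-λI) row 1 is [20, 30], so an eigenvector is (3, -2).
For λ=-6: (A-λI) row 1 is [30, 30], so an eigenvector is (-1, 1).
General solution: K_1e^(4t)(3,-2) + K_2e^(-6t)(-1,1).
Applying x(0)=-3, y(0)=-3 gives K_1=-6, K_2=-15.

x(t) = -18e^(4t) + 15e^(-6t), y(t) = 12e^(4t) - 15e^(-6t)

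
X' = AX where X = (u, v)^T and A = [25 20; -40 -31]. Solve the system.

u(t) = 2C_1e^(-3t)sin(4t) + C_1e^(-3t)cos(4t) + C_2e^(-3t)sin(4t) - 2C_2e^(-3t)cos(4t), v(t) = -3C_1e^(-3t)sin(4t) - C_1e^(-3t)cos(4t) - C_2e^(-3t)sin(4t) + 3C_2e^(-3t)cos(4t)

Coefficient matrix A = [[25, 20], [-40, -31]].
Characteristic polynomial det(A - λI) = λ^2 + 6λ + 25 = 0.
Eigenvalues λ = -3 ± 4i (complex conjugate pair).
For λ=-3+4i: an eigenvector is (1,-1) - i(2,-3) = (1 - 2i, -1 + 3i).
A real fundamental pair from Re and Im of e^((-3+4i)t)v: X_1 = e^(-3t)(cos(4t)·(1,-1) + sin(4t)·(2,-3)), X_2 = e^(-3t)(sin(4t)·(1,-1) - cos(4t)·(2,-3)).
General solution: C_1X_1 + C_2X_2.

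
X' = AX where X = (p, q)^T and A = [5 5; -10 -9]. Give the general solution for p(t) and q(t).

p(t) = -2c_1e^(-2t)sin(t) - c_1e^(-2t)cos(t) - c_2e^(-2t)sin(t) + 2c_2e^(-2t)cos(t), q(t) = 3c_1e^(-2t)sin(t) + c_1e^(-2t)cos(t) + c_2e^(-2t)sin(t) - 3c_2e^(-2t)cos(t)

Coefficient matrix A = [[5, 5], [-10, -9]].
Characteristic polynomial det(A - λI) = λ^2 + 4λ + 5 = 0.
Eigenvalues λ = -2 ± i (complex conjugate pair).
For λ=-2+i: an eigenvector is (-1,1) - i(-2,3) = (-1 + 2i, 1 - 3i).
A real fundamental pair from Re and Im of e^((-2+i)t)v: X_1 = e^(-2t)(cos(t)·(-1,1) + sin(t)·(-2,3)), X_2 = e^(-2t)(sin(t)·(-1,1) - cos(t)·(-2,3)).
General solution: c_1X_1 + c_2X_2.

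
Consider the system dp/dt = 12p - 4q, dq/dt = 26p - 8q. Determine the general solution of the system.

p(t) = -c_1e^(2t)sin(2t) - c_1e^(2t)cos(2t) - c_2e^(2t)sin(2t) + c_2e^(2t)cos(2t), q(t) = -3c_1e^(2t)sin(2t) - 2c_1e^(2t)cos(2t) - 2c_2e^(2t)sin(2t) + 3c_2e^(2t)cos(2t)

Coefficient matrix A = [[12, -4], [26, -8]].
Characteristic polynomial det(A - λI) = λ^2 - 4λ + 8 = 0.
Eigenvalues λ = 2 ± 2i (complex conjugate pair).
For λ=2+2i: an eigenvector is (-1,-2) - i(-1,-3) = (-1 + i, -2 + 3i).
A real fundamental pair from Re and Im of e^((2+2i)t)v: X_1 = e^(2t)(cos(2t)·(-1,-2) + sin(2t)·(-1,-3)), X_2 = e^(2t)(sin(2t)·(-1,-2) - cos(2t)·(-1,-3)).
General solution: c_1X_1 + c_2X_2.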